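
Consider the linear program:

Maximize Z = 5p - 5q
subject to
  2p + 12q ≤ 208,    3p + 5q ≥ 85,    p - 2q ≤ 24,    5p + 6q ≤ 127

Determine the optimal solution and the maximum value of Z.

p = 125/7, q = 44/7, maximum Z = 405/7

Extreme points and Z = 5p - 5q:
  (-10/13, 227/13) → Z = -1185/13
  (23/4, 131/8) → Z = -425/8
  (125/7, 44/7) → Z = 405/7

The optimum lies where 3p + 5q = 85 and 5p + 6q = 127.
Solving simultaneously gives p = 125/7, q = 44/7.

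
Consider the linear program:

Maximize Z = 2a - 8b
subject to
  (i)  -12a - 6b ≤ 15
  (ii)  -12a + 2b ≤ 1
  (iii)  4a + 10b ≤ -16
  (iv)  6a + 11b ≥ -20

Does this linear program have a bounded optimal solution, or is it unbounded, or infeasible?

unbounded

From the feasible point (-21/64, -47/32), moving in the direction (11, -6) keeps every constraint satisfied while Z increases without bound.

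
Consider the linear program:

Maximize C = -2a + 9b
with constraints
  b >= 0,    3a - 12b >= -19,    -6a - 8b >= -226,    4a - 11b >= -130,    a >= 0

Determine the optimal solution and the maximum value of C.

a = 80/3, b = 33/4, maximum C = 251/12

Corner points and C = -2a + 9b:
  (113/3, 0) → C = -226/3
  (0, 0) → C = 0
  (80/3, 33/4) → C = 251/12
  (0, 19/12) → C = 57/4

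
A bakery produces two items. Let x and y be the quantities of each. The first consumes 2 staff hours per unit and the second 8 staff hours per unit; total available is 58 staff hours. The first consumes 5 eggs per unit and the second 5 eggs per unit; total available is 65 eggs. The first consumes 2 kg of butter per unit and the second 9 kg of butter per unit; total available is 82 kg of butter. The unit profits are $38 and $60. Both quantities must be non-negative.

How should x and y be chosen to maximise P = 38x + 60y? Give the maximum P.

x = 23/3, y = 16/3, maximum P = 1834/3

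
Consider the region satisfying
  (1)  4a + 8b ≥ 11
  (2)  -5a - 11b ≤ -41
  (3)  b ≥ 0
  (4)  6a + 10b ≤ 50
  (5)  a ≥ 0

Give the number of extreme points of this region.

Intersecting each pair of boundary lines and keeping only the points that satisfy every inequality leaves:
  (41/5, 0)
  (0, 41/11)
  (25/3, 0)
  (0, 5)

4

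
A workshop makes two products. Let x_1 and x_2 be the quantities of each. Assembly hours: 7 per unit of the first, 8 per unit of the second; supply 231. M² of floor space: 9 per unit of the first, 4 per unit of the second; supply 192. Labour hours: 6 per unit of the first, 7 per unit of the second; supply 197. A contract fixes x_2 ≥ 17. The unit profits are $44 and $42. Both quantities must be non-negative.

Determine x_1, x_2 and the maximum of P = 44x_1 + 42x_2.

x_1 = 13, x_2 = 17, maximum P = 1286

Feasible corners and P = 44x_1 + 42x_2:
  (0, 197/7) → P = 1182
  (0, 17) → P = 714
  (13, 17) → P = 1286

At the optimal vertex, 6x_1 + 7x_2 = 197 and x_2 = 17.
Solving simultaneously gives x_1 = 13, x_2 = 17.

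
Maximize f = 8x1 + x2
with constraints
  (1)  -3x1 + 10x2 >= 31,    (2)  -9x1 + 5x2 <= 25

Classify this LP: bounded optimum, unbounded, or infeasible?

unbounded

From the feasible point (-19/15, 68/25), moving in the direction (5, 9) keeps every constraint satisfied while f increases without bound.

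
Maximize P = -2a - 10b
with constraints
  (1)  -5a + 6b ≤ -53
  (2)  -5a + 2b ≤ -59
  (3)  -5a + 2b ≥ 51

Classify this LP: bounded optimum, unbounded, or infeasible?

infeasible

Constraints -5a + 2b ≤ -59 and -5a + 2b ≥ 51 have parallel boundaries but demand opposite sides — no point can satisfy both, so the region is empty.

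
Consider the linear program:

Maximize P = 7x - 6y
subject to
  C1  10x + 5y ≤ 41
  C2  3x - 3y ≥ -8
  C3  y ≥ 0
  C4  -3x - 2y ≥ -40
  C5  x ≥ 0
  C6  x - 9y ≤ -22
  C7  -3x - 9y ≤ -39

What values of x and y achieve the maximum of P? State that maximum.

Extreme points and P = 7x - 6y:
  (83/45, 203/45) → P = -637/45
  (58/25, 89/25) → P = -128/25
  (5/4, 47/12) → P = -59/4

x = 58/25, y = 89/25, maximum P = -128/25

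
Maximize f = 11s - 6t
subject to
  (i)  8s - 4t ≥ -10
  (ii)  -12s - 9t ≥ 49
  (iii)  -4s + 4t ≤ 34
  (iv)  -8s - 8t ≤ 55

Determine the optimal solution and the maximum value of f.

Extreme points and f = 11s - 6t:
  (-143/60, -34/15) → f = -757/60
  (-25/8, -15/4) → f = -95/8
  (103/24, -67/6) → f = 2741/24

The binding constraints are -12s - 9t = 49 and -8s - 8t = 55.
Solving simultaneously gives s = 103/24, t = -67/6.

s = 103/24, t = -67/6, maximum f = 2741/24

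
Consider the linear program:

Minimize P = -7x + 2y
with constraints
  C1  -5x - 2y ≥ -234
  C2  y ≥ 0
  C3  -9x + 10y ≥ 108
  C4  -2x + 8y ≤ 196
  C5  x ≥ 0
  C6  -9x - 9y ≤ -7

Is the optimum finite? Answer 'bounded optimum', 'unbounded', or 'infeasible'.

Corner points and P = -7x + 2y:
  (274/13, 387/13) → P = -88
  (0, 54/5) → P = 108/5
  (0, 49/2) → P = 49
The feasible region has finitely many vertices and no improving ray; the minimum is -88 at (274/13, 387/13).

bounded optimum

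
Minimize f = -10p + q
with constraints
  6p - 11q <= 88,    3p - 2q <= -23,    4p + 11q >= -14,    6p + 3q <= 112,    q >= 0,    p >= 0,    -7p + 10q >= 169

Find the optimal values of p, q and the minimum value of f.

Corner points and f = -10p + q:
  (155/21, 158/7) → f = -1076/21
  (27/4, 173/8) → f = -367/8
  (0, 112/3) → f = 112/3
  (0, 169/10) → f = 169/10

p = 155/21, q = 158/7, minimum f = -1076/21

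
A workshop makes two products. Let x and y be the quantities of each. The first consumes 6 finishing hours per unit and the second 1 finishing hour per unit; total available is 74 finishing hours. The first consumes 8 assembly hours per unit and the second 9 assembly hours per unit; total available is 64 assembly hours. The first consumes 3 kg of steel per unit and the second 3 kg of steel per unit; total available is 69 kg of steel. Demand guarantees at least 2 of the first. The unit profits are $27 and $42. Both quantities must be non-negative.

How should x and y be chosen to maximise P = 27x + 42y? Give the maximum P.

x = 2, y = 16/3, maximum P = 278

Vertices and P = 27x + 42y:
  (8, 0) → P = 216
  (2, 0) → P = 54
  (2, 16/3) → P = 278

The optimum lies where 8x + 9y = 64 and x = 2.
Solving simultaneously gives x = 2, y = 16/3.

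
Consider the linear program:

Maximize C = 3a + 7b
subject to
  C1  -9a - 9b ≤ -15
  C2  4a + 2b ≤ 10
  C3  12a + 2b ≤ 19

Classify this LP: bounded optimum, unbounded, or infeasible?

unbounded

From the feasible point (47/30, 1/10), moving in the direction (-2, 4) keeps every constraint satisfied while C increases without bound.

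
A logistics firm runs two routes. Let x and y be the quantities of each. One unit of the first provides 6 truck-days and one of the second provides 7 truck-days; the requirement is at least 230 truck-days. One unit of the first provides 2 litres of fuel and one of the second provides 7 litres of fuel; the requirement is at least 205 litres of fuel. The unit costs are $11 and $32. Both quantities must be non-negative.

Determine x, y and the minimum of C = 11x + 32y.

Vertices and C = 11x + 32y:
  (0, 230/7) → C = 7360/7
  (205/2, 0) → C = 2255/2
  (25/4, 55/2) → C = 3795/4
The feasible region is unbounded (it extends along (0, 1), (1, 0)), but C strictly increases along every unbounded feasible direction, so there is no improving ray and the minimum is attained at a vertex.

At the optimal vertex, 6x + 7y = 230 and 2x + 7y = 205.
Solving simultaneously gives x = 25/4, y = 55/2.

x = 25/4, y = 55/2, minimum C = 3795/4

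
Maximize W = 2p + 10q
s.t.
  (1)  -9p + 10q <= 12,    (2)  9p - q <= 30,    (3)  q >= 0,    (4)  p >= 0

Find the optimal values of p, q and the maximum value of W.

p = 104/27, q = 14/3, maximum W = 1468/27

The binding constraints are -9p + 10q = 12 and 9p - q = 30.
Solving simultaneously gives p = 104/27, q = 14/3.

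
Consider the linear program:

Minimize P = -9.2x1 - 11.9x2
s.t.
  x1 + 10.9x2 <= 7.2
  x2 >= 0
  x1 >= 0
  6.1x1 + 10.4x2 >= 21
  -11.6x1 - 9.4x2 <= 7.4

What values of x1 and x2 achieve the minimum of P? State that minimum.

x1 = 7.2, x2 = 0, minimum P = -66.24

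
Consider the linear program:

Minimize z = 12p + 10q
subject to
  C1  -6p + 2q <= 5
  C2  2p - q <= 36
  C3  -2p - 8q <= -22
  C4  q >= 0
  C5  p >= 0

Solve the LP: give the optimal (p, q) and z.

p = 1/13, q = 71/26, minimum z = 367/13

Feasible corners and z = 12p + 10q:
  (1/13, 71/26) → z = 367/13
  (18, 0) → z = 216
  (11, 0) → z = 132
The feasible region is unbounded (it extends along (1, 2), (1, 3)), but z strictly increases along every unbounded feasible direction, so there is no improving ray and the minimum is attained at a vertex.

At the optimal vertex, -6p + 2q = 5 and -2p - 8q = -22.
Solving simultaneously gives p = 1/13, q = 71/26.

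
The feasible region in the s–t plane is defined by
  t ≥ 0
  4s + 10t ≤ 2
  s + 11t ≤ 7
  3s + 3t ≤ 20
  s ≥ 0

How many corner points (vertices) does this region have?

3

Intersecting each pair of boundary lines and keeping only the points that satisfy every inequality leaves:
  (1/2, 0)
  (0, 0)
  (0, 1/5)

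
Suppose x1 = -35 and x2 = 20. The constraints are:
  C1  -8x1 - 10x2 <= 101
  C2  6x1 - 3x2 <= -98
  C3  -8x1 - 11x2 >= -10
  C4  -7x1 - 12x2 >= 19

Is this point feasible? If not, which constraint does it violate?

Constraint C4: -7x1 - 12x2 = 5, which is not ≥ 19. All other constraints are satisfied.

not feasible — violates C4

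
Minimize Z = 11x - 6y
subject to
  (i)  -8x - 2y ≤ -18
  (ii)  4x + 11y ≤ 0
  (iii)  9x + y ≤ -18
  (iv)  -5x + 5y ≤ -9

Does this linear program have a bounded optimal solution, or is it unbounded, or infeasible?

infeasible

The boundaries -8x - 2y = -18 and 4x + 11y = 0 meet at (99/40, -9/10), but that point violates 9x + y ≤ -18. Every candidate vertex is excluded by some other constraint, so the feasible region is empty.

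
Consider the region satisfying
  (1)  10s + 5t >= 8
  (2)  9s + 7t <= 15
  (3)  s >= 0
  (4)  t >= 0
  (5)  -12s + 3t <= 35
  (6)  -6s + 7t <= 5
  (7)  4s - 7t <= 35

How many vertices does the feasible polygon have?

Of the 21 pairwise boundary intersections, those satisfying every inequality are:
  (4/5, 0)
  (31/100, 49/50)
  (5/3, 0)
  (2/3, 9/7)

4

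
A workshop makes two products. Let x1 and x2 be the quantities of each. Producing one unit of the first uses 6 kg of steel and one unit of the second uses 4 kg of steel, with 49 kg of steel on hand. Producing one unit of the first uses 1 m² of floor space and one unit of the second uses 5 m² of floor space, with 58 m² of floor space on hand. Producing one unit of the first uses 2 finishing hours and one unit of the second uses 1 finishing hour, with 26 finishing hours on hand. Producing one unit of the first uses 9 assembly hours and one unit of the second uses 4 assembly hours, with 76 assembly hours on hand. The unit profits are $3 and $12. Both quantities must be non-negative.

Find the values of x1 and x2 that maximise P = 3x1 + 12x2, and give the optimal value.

x1 = 1/2, x2 = 23/2, maximum P = 279/2

Feasible corners and P = 3x1 + 12x2:
  (0, 0) → P = 0
  (0, 58/5) → P = 696/5
  (49/6, 0) → P = 49/2
  (1/2, 23/2) → P = 279/2

At the optimal vertex, 6x1 + 4x2 = 49 and x1 + 5x2 = 58.
Solving simultaneously gives x1 = 1/2, x2 = 23/2.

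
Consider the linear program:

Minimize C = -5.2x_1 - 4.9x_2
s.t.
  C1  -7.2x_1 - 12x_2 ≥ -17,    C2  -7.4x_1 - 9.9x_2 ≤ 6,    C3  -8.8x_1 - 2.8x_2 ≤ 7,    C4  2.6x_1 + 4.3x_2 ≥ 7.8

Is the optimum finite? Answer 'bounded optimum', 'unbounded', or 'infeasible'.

unbounded

From the feasible point (1025/12, -299/6), moving in the direction (4.3, -2.6) keeps every constraint satisfied while C decreases without bound.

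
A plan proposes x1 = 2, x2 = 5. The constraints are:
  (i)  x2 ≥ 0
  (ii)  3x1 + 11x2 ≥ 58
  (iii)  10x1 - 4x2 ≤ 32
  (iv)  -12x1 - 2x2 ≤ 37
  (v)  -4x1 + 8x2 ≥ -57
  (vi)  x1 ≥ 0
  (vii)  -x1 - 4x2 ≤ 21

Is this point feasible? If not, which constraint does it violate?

feasible

(i): 5 ≥ 0 ✓
(ii): 61 ≥ 58 ✓
(iii): 0 ≤ 32 ✓
(iv): -34 ≤ 37 ✓
(v): 32 ≥ -57 ✓
(vi): 2 ≥ 0 ✓
(vii): -22 ≤ 21 ✓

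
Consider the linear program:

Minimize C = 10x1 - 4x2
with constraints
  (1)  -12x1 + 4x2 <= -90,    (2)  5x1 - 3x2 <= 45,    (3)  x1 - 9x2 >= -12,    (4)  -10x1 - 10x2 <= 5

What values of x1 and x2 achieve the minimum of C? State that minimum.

Corner points and C = 10x1 - 4x2:
  (45/8, -45/8) → C = 315/4
  (33/4, 9/4) → C = 147/2
  (21/2, 5/2) → C = 95

x1 = 33/4, x2 = 9/4, minimum C = 147/2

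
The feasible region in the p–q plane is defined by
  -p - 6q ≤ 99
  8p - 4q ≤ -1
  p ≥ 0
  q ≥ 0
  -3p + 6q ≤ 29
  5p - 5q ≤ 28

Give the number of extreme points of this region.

3

Pairwise boundary intersections that survive every other constraint:
  (0, 1/4)
  (55/18, 229/36)
  (0, 29/6)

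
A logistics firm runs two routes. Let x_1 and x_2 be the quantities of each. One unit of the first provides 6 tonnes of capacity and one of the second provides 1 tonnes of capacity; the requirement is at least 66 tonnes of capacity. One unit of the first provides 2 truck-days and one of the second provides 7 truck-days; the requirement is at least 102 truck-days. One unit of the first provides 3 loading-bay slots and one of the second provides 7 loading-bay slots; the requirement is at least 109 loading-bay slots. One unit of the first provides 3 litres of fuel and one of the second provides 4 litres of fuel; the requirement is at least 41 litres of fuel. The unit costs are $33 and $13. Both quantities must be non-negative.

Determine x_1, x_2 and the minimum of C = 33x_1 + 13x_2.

Corner points and C = 33x_1 + 13x_2:
  (0, 66) → C = 858
  (51, 0) → C = 1683
  (9, 12) → C = 453
The feasible region is unbounded (it extends along (0, 1), (1, 0)), but C strictly increases along every unbounded feasible direction, so there is no improving ray and the minimum is attained at a vertex.

The binding constraints are 6x_1 + x_2 = 66 and 2x_1 + 7x_2 = 102.
Solving simultaneously gives x_1 = 9, x_2 = 12.

x_1 = 9, x_2 = 12, minimum C = 453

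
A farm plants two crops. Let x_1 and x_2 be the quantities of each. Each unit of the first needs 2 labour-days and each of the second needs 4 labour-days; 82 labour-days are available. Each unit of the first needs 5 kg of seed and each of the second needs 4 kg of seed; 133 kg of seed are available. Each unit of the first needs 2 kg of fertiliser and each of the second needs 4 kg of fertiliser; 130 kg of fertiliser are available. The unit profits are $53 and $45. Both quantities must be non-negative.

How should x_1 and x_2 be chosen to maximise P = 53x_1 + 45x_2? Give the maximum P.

x_1 = 17, x_2 = 12, maximum P = 1441

Feasible corners and P = 53x_1 + 45x_2:
  (0, 0) → P = 0
  (0, 41/2) → P = 1845/2
  (133/5, 0) → P = 7049/5
  (17, 12) → P = 1441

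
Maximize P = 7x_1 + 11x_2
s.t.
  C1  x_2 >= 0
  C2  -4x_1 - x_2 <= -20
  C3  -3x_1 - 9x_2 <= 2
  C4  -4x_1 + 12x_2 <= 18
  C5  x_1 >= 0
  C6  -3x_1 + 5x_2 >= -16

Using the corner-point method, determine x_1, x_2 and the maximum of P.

x_1 = 141/8, x_2 = 59/8, maximum P = 409/2

Corner points and P = 7x_1 + 11x_2:
  (5, 0) → P = 35
  (16/3, 0) → P = 112/3
  (111/26, 38/13) → P = 1613/26
  (141/8, 59/8) → P = 409/2

At the optimal vertex, -4x_1 + 12x_2 = 18 and -3x_1 + 5x_2 = -16.
Solving simultaneously gives x_1 = 141/8, x_2 = 59/8.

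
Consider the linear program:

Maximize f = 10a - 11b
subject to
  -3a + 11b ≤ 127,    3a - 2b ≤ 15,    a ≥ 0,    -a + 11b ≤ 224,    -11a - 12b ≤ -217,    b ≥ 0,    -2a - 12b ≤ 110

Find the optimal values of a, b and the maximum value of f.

a = 307/29, b = 243/29, maximum f = 397/29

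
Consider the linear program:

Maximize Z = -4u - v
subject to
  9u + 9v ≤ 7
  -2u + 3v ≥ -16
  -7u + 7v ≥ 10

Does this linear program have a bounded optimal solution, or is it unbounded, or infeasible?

unbounded

From the feasible point (-41/126, 139/126), moving in the direction (-3, -2) keeps every constraint satisfied while Z increases without bound.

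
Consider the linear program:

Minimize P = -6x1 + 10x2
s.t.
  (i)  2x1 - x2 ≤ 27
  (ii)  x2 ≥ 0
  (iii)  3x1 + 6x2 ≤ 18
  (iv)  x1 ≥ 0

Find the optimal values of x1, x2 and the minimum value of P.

The optimum lies where x2 = 0 and 3x1 + 6x2 = 18.
Solving simultaneously gives x1 = 6, x2 = 0.

x1 = 6, x2 = 0, minimum P = -36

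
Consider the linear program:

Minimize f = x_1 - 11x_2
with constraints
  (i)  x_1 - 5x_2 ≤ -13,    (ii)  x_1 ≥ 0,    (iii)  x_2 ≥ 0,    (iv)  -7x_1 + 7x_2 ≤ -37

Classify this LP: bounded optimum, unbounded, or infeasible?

From the feasible point (69/7, 32/7), moving in the direction (7, 7) keeps every constraint satisfied while f decreases without bound.

unbounded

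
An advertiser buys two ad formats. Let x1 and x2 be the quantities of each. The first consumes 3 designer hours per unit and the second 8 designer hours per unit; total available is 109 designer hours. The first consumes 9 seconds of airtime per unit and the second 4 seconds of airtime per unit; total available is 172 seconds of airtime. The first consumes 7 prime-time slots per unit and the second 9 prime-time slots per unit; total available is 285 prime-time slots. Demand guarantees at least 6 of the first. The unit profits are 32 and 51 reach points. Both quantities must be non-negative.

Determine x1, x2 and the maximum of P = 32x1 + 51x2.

x1 = 47/3, x2 = 31/4, maximum P = 10759/12

Corner points and P = 32x1 + 51x2:
  (172/9, 0) → P = 5504/9
  (6, 0) → P = 192
  (47/3, 31/4) → P = 10759/12
  (6, 91/8) → P = 6177/8

At the optimal vertex, 3x1 + 8x2 = 109 and 9x1 + 4x2 = 172.
Solving simultaneously gives x1 = 47/3, x2 = 31/4.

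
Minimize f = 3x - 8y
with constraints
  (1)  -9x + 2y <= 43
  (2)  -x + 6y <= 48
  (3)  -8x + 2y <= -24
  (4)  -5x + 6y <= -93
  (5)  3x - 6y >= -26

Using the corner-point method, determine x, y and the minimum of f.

Feasible corners and f = 3x - 8y:
  (-67, -280) → f = 2039
  (141/4, 111/8) → f = -21/4
  (-21/19, -312/19) → f = 2433/19
The feasible region is unbounded (it extends along (6, 1), (-2, -9)), but f strictly increases along every unbounded feasible direction, so there is no improving ray and the minimum is attained at a vertex.

x = 141/4, y = 111/8, minimum f = -21/4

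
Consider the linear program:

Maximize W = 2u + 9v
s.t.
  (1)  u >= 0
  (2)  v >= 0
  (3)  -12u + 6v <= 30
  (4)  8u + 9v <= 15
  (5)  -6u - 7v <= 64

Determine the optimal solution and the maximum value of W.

u = 0, v = 5/3, maximum W = 15

Vertices and W = 2u + 9v:
  (0, 0) → W = 0
  (0, 5/3) → W = 15
  (15/8, 0) → W = 15/4

At the optimal vertex, u = 0 and 8u + 9v = 15.
Solving simultaneously gives u = 0, v = 5/3.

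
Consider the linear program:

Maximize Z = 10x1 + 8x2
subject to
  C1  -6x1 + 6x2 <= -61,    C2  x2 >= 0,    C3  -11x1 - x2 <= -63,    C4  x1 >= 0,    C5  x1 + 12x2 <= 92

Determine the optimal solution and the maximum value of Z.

x1 = 92, x2 = 0, maximum Z = 920

Extreme points and Z = 10x1 + 8x2:
  (61/6, 0) → Z = 305/3
  (214/13, 491/78) → Z = 8384/39
  (92, 0) → Z = 920

The binding constraints are x2 = 0 and x1 + 12x2 = 92.
Solving simultaneously gives x1 = 92, x2 = 0.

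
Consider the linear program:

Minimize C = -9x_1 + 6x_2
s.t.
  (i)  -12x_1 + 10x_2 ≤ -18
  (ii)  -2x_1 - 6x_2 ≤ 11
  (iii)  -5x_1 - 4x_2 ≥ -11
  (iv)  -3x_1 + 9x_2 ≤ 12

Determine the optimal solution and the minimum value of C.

x_1 = 5, x_2 = -7/2, minimum C = -66

Corner points and C = -9x_1 + 6x_2:
  (-1/46, -42/23) → C = -495/46
  (13/7, 3/7) → C = -99/7
  (5, -7/2) → C = -66

The optimum lies where -2x_1 - 6x_2 = 11 and -5x_1 - 4x_2 = -11.
Solving simultaneously gives x_1 = 5, x_2 = -7/2.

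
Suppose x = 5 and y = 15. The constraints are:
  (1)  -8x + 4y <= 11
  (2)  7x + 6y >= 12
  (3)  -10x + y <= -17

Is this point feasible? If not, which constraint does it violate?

not feasible — violates (1)

Constraint (1): -8x + 4y = 20, which is not ≤ 11. All other constraints are satisfied.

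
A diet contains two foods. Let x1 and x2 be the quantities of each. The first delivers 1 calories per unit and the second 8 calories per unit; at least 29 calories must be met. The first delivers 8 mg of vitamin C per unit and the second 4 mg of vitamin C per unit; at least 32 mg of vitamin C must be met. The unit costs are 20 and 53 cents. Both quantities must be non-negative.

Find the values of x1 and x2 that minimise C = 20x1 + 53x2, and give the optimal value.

Extreme points and C = 20x1 + 53x2:
  (0, 8) → C = 424
  (29, 0) → C = 580
  (7/3, 10/3) → C = 670/3
The feasible region is unbounded (it extends along (0, 1), (1, 0)), but C strictly increases along every unbounded feasible direction, so there is no improving ray and the minimum is attained at a vertex.

The optimum lies where x1 + 8x2 = 29 and 8x1 + 4x2 = 32.
Solving simultaneously gives x1 = 7/3, x2 = 10/3.

x1 = 7/3, x2 = 10/3, minimum C = 670/3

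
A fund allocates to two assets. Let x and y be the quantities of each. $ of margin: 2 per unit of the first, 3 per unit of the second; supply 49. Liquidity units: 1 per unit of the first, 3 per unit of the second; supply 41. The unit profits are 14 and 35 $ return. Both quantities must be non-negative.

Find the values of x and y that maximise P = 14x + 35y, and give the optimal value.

x = 8, y = 11, maximum P = 497

Vertices and P = 14x + 35y:
  (0, 0) → P = 0
  (0, 41/3) → P = 1435/3
  (49/2, 0) → P = 343
  (8, 11) → P = 497

At the optimal vertex, 2x + 3y = 49 and x + 3y = 41.
Solving simultaneously gives x = 8, y = 11.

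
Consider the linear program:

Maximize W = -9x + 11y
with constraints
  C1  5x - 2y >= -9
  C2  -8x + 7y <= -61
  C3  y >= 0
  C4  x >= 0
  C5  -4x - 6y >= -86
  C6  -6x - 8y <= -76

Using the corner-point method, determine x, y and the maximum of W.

Vertices and W = -9x + 11y:
  (242/19, 111/19) → W = -957/19
  (510/53, 121/53) → W = -3259/53
  (43/2, 0) → W = -387/2
  (38/3, 0) → W = -114

x = 242/19, y = 111/19, maximum W = -957/19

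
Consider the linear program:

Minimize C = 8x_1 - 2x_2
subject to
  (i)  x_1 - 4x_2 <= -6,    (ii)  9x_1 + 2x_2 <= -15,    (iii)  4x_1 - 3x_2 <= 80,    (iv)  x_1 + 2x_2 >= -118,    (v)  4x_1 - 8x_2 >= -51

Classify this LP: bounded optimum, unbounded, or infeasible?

Vertices and C = 8x_1 - 2x_2:
  (-36/19, 39/38) → C = -327/19
  (-39/2, -27/8) → C = -597/4
  (-111/40, 399/80) → C = -1287/40
The feasible region has finitely many vertices and no improving ray; the minimum is -597/4 at (-39/2, -27/8).

bounded optimum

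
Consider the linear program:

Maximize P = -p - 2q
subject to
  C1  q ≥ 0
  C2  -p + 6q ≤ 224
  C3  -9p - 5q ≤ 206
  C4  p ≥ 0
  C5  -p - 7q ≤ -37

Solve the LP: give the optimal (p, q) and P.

p = 0, q = 37/7, maximum P = -74/7

The feasible region is unbounded (it extends along (6, 1), (1, 0)), but P strictly decreases along every unbounded feasible direction, so there is no improving ray and the maximum is attained at a vertex.

At the optimal vertex, p = 0 and -p - 7q = -37.
Solving simultaneously gives p = 0, q = 37/7.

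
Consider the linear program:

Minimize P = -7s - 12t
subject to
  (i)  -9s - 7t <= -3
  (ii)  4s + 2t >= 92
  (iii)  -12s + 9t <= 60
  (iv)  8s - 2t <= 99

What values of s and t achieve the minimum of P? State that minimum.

s = 337/16, t = 139/4, minimum P = -9031/16

Corner points and P = -7s - 12t:
  (59/5, 112/5) → P = -1757/5
  (191/12, 85/6) → P = -3377/12
  (337/16, 139/4) → P = -9031/16

The optimum lies where -12s + 9t = 60 and 8s - 2t = 99.
Solving simultaneously gives s = 337/16, t = 139/4.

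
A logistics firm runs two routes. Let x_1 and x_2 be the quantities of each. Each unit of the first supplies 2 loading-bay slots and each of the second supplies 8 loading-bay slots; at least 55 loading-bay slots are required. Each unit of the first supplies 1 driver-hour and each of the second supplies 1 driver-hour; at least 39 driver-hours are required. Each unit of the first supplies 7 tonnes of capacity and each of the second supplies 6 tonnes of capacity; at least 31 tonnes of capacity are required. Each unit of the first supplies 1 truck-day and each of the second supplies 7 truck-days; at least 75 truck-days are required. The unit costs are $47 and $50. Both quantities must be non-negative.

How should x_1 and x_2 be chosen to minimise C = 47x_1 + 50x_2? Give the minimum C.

Corner points and C = 47x_1 + 50x_2:
  (0, 39) → C = 1950
  (75, 0) → C = 3525
  (33, 6) → C = 1851
The feasible region is unbounded (it extends along (0, 1), (1, 0)), but C strictly increases along every unbounded feasible direction, so there is no improving ray and the minimum is attained at a vertex.

The binding constraints are x_1 + x_2 = 39 and x_1 + 7x_2 = 75.
Solving simultaneously gives x_1 = 33, x_2 = 6.

x_1 = 33, x_2 = 6, minimum C = 1851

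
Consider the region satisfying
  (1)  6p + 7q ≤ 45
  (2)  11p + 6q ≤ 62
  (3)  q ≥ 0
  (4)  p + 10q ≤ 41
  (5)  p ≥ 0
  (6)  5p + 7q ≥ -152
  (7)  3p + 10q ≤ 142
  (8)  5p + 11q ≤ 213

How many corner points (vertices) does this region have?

5

Intersecting each pair of boundary lines and keeping only the points that satisfy every inequality leaves:
  (4, 3)
  (163/53, 201/53)
  (62/11, 0)
  (0, 0)
  (0, 41/10)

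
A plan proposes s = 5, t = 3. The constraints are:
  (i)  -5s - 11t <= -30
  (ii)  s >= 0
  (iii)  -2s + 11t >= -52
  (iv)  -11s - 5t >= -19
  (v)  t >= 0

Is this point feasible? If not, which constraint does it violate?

not feasible — violates (iv)

Constraint (iv): -11s - 5t = -70, which is not ≥ -19. All other constraints are satisfied.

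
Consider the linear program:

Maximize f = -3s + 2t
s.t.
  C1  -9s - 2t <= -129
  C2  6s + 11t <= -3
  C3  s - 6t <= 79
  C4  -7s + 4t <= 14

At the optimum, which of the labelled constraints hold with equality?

Extreme points and f = -3s + 2t:
  (475/29, -267/29) → f = -1959/29
  (233/14, -291/28) → f = -495/7
  (851/47, -477/47) → f = -3507/47

The maximum is at (475/29, -267/29). Substituting into each constraint, equality holds for C1 and C2; the remaining constraints have slack.

C1 and C2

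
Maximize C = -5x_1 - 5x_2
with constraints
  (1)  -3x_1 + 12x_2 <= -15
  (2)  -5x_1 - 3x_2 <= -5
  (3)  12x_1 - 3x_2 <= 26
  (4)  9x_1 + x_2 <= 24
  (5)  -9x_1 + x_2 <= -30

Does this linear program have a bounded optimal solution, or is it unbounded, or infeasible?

infeasible

The boundaries -3x_1 + 12x_2 = -15 and -5x_1 - 3x_2 = -5 meet at (35/23, -20/23), but that point violates -9x_1 + x_2 ≤ -30. Every candidate vertex is excluded by some other constraint, so the feasible region is empty.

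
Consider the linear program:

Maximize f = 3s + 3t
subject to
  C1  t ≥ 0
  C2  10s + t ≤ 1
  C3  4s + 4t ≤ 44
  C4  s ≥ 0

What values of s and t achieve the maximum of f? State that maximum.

Feasible corners and f = 3s + 3t:
  (1/10, 0) → f = 3/10
  (0, 0) → f = 0
  (0, 1) → f = 3

s = 0, t = 1, maximum f = 3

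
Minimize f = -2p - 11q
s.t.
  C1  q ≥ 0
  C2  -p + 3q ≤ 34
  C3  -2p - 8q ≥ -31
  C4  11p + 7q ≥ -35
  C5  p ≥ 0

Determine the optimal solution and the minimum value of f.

p = 0, q = 31/8, minimum f = -341/8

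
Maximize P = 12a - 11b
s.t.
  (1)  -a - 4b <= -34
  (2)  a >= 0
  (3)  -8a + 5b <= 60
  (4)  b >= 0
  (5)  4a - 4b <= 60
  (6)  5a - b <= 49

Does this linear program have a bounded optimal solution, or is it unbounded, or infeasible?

bounded optimum

Feasible corners and P = 12a - 11b:
  (0, 17/2) → P = -187/2
  (230/21, 121/21) → P = 1429/21
  (0, 12) → P = -132
  (305/17, 692/17) → P = -3952/17
The feasible region has finitely many vertices and no improving ray; the maximum is 1429/21 at (230/21, 121/21).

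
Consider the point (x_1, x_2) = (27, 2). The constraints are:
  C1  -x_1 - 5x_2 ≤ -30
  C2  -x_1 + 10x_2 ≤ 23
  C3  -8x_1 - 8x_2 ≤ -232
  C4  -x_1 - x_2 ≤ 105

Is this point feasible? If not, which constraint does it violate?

feasible

C1: -37 ≤ -30 ✓
C2: -7 ≤ 23 ✓
C3: -232 ≤ -232 ✓
C4: -29 ≤ 105 ✓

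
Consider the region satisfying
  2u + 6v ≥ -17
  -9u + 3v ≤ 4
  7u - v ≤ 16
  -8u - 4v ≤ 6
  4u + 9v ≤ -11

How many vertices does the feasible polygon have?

Of the 10 pairwise boundary intersections, those satisfying every inequality are:
  (79/44, -151/44)
  (4/5, -31/10)
  (133/67, -141/67)
  (-5/28, -8/7)

4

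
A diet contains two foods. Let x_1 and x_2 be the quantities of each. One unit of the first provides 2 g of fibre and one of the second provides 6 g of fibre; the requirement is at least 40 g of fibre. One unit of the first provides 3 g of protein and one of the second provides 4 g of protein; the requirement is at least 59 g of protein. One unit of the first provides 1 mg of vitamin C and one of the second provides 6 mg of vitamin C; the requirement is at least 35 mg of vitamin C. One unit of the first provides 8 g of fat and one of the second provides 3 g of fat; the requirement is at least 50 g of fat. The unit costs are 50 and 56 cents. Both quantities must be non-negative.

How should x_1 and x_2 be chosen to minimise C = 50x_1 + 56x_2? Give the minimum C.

x_1 = 1, x_2 = 14, minimum C = 834

Feasible corners and C = 50x_1 + 56x_2:
  (0, 50/3) → C = 2800/3
  (35, 0) → C = 1750
  (107/7, 23/7) → C = 6638/7
  (1, 14) → C = 834
The feasible region is unbounded (it extends along (0, 1), (1, 0)), but C strictly increases along every unbounded feasible direction, so there is no improving ray and the minimum is attained at a vertex.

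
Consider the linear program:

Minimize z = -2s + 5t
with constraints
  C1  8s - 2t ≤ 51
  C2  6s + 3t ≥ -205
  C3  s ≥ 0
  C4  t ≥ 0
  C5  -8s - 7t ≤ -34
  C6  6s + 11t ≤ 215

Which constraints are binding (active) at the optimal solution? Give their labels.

C1 and C4

Vertices and z = -2s + 5t:
  (51/8, 0) → z = -51/4
  (991/100, 707/50) → z = 1272/25
  (0, 34/7) → z = 170/7
  (0, 215/11) → z = 1075/11
  (17/4, 0) → z = -17/2

The minimum is at (51/8, 0). Substituting into each constraint, equality holds for C1 and C4; the remaining constraints have slack.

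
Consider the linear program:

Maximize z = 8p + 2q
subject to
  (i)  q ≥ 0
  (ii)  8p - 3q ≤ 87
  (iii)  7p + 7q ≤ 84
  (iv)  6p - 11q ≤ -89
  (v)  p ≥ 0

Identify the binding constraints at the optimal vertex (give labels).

Corner points and z = 8p + 2q:
  (43/17, 161/17) → z = 666/17
  (0, 12) → z = 24
  (0, 89/11) → z = 178/11

The maximum is at (43/17, 161/17). Substituting into each constraint, equality holds for (iii) and (iv); the remaining constraints have slack.

(iii) and (iv)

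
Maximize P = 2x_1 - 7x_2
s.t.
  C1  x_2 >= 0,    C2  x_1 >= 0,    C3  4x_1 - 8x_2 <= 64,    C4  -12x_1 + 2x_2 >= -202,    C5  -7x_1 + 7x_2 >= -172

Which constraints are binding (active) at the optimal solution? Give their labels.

C1 and C3

Feasible corners and P = 2x_1 - 7x_2:
  (0, 0) → P = 0
  (16, 0) → P = 32
  (186/11, 5/11) → P = 337/11
The feasible region is unbounded (it extends along (0, 1), (1, 6)), but P strictly decreases along every unbounded feasible direction, so there is no improving ray and the maximum is attained at a vertex.

The maximum is at (16, 0). Substituting into each constraint, equality holds for C1 and C3; the remaining constraints have slack.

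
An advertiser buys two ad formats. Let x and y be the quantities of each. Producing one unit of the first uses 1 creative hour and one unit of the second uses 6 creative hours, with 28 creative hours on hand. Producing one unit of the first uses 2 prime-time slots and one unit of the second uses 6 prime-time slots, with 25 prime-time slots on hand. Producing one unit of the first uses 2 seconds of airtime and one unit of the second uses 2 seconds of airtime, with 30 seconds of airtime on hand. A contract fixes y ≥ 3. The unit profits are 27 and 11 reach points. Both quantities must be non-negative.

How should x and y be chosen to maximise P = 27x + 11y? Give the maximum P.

x = 7/2, y = 3, maximum P = 255/2

Feasible corners and P = 27x + 11y:
  (0, 25/6) → P = 275/6
  (0, 3) → P = 33
  (7/2, 3) → P = 255/2

At the optimal vertex, 2x + 6y = 25 and y = 3.
Solving simultaneously gives x = 7/2, y = 3.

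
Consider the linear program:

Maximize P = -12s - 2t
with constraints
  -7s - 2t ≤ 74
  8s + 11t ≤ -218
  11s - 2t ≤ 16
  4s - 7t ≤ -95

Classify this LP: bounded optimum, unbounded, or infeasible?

The boundaries -7s - 2t = 74 and 8s + 11t = -218 meet at (-378/61, -934/61), but that point violates 4s - 7t ≤ -95. Every candidate vertex is excluded by some other constraint, so the feasible region is empty.

infeasible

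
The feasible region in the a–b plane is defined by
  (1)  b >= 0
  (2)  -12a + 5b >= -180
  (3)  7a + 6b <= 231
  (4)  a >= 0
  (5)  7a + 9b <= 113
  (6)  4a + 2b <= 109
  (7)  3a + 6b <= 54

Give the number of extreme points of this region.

Of the 21 pairwise boundary intersections, those satisfying every inequality are:
  (15, 0)
  (0, 0)
  (2185/143, 96/143)
  (0, 9)
  (64/5, 13/5)

5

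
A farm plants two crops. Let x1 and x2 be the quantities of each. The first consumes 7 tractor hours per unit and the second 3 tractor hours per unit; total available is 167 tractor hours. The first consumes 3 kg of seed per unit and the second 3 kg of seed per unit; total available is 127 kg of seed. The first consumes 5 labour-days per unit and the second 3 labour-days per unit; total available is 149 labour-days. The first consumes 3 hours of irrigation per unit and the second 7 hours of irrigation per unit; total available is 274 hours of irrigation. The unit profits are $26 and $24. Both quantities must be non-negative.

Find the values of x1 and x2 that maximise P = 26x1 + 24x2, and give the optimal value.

x1 = 10, x2 = 97/3, maximum P = 1036

Vertices and P = 26x1 + 24x2:
  (0, 0) → P = 0
  (0, 274/7) → P = 6576/7
  (167/7, 0) → P = 4342/7
  (10, 97/3) → P = 1036
  (67/12, 147/4) → P = 6163/6

The binding constraints are 7x1 + 3x2 = 167 and 3x1 + 3x2 = 127.
Solving simultaneously gives x1 = 10, x2 = 97/3.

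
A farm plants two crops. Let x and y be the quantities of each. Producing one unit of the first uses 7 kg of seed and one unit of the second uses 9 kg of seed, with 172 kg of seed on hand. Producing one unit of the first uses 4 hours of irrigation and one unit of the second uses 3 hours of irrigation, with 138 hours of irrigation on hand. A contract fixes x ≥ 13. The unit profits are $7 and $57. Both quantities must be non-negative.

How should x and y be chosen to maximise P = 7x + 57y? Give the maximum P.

x = 13, y = 9, maximum P = 604

Extreme points and P = 7x + 57y:
  (172/7, 0) → P = 172
  (13, 0) → P = 91
  (13, 9) → P = 604

At the optimal vertex, 7x + 9y = 172 and x = 13.
Solving simultaneously gives x = 13, y = 9.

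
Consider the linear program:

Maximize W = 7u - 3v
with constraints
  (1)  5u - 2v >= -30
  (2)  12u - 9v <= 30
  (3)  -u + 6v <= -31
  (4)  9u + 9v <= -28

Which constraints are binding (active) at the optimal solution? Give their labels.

(2) and (3)

Vertices and W = 7u - 3v:
  (-110/7, -170/7) → W = -260/7
  (-121/14, -185/28) → W = -1139/28
  (-11/7, -38/7) → W = 37/7

The maximum is at (-11/7, -38/7). Substituting into each constraint, equality holds for (2) and (3); the remaining constraints have slack.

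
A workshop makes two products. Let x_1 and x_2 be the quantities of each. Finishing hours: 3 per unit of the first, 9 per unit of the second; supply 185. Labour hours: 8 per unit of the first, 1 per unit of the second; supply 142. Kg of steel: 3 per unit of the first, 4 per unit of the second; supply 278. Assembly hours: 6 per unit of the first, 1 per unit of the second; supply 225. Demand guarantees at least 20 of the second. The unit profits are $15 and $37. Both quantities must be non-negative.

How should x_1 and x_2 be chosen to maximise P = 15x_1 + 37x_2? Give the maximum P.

Extreme points and P = 15x_1 + 37x_2:
  (0, 185/9) → P = 6845/9
  (0, 20) → P = 740
  (5/3, 20) → P = 765

x_1 = 5/3, x_2 = 20, maximum P = 765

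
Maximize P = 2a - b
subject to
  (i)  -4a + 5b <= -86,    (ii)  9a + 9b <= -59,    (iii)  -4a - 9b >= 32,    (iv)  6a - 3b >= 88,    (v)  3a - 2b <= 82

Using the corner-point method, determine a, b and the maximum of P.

a = 124/9, b = -61/3, maximum P = 431/9

Corner points and P = 2a - b:
  (205/27, -382/27) → P = 88/3
  (124/9, -61/3) → P = 431/9
  (-70/3, -76) → P = 88/3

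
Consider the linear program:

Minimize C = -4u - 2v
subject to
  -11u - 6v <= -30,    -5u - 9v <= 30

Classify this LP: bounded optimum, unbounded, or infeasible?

From the feasible point (150/23, -160/23), moving in the direction (9, -5) keeps every constraint satisfied while C decreases without bound.

unbounded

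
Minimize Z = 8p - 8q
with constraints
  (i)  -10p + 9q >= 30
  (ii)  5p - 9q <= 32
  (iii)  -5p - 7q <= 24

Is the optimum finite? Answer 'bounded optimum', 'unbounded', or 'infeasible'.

unbounded

From the feasible point (-426/115, -18/23), moving in the direction (9, 10) keeps every constraint satisfied while Z decreases without bound.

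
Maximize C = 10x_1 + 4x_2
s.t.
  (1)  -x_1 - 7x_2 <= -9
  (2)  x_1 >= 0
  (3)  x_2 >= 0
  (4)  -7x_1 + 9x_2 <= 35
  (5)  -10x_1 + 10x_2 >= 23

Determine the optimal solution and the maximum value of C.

The binding constraints are -7x_1 + 9x_2 = 35 and -10x_1 + 10x_2 = 23.
Solving simultaneously gives x_1 = 143/20, x_2 = 189/20.

x_1 = 143/20, x_2 = 189/20, maximum C = 1093/10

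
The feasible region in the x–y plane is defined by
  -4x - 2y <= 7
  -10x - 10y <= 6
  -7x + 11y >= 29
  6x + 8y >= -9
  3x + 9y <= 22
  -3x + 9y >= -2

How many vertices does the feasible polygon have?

4

Intersecting each pair of boundary lines and keeping only the points that satisfy every inequality leaves:
  (-29/10, 23/10)
  (-107/30, 109/30)
  (-89/45, 62/45)
  (-19/96, 241/96)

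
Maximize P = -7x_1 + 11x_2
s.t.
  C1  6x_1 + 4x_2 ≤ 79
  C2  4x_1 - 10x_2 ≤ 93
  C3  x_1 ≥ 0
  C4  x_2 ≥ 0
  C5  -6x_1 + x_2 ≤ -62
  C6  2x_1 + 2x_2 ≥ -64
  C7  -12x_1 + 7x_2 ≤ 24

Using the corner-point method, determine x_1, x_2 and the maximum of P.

x_1 = 109/10, x_2 = 17/5, maximum P = -389/10

Extreme points and P = -7x_1 + 11x_2:
  (79/6, 0) → P = -553/6
  (109/10, 17/5) → P = -389/10
  (31/3, 0) → P = -217/3

At the optimal vertex, 6x_1 + 4x_2 = 79 and -6x_1 + x_2 = -62.
Solving simultaneously gives x_1 = 109/10, x_2 = 17/5.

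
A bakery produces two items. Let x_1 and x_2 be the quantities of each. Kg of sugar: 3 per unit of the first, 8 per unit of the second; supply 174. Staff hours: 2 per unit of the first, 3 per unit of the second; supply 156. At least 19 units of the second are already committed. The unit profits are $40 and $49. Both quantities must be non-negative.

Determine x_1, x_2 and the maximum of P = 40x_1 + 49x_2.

The optimum lies where 3x_1 + 8x_2 = 174 and x_2 = 19.
Solving simultaneously gives x_1 = 22/3, x_2 = 19.

x_1 = 22/3, x_2 = 19, maximum P = 3673/3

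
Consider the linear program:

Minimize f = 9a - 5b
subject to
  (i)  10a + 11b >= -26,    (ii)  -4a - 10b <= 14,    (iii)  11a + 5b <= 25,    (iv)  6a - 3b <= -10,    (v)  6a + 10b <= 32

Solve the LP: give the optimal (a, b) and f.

a = -18, b = 14, minimum f = -232

Feasible corners and f = 9a - 5b:
  (-47/24, -7/12) → f = -353/24
  (-18, 14) → f = -232
  (-2/39, 42/13) → f = -216/13

The binding constraints are 10a + 11b = -26 and 6a + 10b = 32.
Solving simultaneously gives a = -18, b = 14.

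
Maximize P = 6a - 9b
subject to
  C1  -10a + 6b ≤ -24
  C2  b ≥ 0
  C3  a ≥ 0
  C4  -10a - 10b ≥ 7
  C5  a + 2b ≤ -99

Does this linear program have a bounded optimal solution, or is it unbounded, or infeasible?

The boundaries a = 0 and a + 2b = -99 meet at (0, -99/2), but that point violates b ≥ 0. Every candidate vertex is excluded by some other constraint, so the feasible region is empty.

infeasible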